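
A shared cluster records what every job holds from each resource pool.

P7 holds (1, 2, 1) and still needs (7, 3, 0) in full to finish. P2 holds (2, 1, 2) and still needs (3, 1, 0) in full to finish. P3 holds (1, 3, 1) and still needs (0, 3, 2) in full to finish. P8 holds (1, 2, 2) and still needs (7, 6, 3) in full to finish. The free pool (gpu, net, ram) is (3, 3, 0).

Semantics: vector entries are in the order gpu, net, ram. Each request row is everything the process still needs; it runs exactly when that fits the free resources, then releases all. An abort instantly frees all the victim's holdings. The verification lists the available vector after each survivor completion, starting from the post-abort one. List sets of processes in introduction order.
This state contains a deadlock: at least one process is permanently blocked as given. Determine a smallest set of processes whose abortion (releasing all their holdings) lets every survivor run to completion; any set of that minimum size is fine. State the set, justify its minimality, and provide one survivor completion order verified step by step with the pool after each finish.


Abort P7.
Key observation: P8 was stuck for good until P7 gave back (1, 2, 1); in the order shown it finishes at step 3.
Why nothing smaller works: aborting no one leaves the state deadlocked as given.
Survivors finish in the order: P2, P3, P8. Step-by-step check (pool after the aborts first):
  pool = (4, 5, 1)
  P2: need (3, 1, 0) fits (4, 5, 1); releases (2, 1, 2), pool now (6, 6, 3)
  P3: need (0, 3, 2) fits (6, 6, 3); releases (1, 3, 1), pool now (7, 9, 4)
  P8: need (7, 6, 3) fits (7, 9, 4); releases (1, 2, 2), pool now (8, 11, 6)


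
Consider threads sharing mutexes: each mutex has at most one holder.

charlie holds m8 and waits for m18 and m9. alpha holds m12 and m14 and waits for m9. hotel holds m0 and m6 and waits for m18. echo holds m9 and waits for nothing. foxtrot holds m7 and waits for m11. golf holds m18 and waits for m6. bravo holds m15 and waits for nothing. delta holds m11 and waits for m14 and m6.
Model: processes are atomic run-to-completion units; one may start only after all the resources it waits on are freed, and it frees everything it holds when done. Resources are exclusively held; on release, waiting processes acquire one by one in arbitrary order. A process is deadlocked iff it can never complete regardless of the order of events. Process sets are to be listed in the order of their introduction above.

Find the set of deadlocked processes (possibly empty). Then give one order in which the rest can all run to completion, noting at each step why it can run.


Deadlocked set: charlie, hotel, foxtrot, golf and delta.
Key observation: the loop golf -> hotel -> golf blocks itself forever; charlie, foxtrot and delta wait into the deadlock from upstream.
The rest can finish in the order echo, bravo, alpha.
Verifying each step:
  echo: no waits; runs immediately, freeing m9
  bravo: no waits; runs immediately, freeing m15
  alpha waits on m9 — all released -> runs and releases m12 and m14


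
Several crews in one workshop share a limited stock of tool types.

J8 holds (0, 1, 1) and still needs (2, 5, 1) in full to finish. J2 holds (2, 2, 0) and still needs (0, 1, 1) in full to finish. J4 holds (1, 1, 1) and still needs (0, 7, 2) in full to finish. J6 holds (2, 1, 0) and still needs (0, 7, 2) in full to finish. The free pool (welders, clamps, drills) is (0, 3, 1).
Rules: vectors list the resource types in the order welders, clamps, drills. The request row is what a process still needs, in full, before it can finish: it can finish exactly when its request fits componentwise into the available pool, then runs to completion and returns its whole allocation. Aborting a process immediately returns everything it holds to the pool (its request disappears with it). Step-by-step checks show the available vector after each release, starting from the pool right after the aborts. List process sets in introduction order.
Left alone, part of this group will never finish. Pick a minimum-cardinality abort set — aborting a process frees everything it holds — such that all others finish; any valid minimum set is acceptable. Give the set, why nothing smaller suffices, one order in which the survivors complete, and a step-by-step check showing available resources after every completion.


Minimum abort set: J6.
Key observation: the deadlocked J4 becomes finishable only because J6 released (2, 1, 0); it completes at step 3 below.
No smaller set exists: with zero aborts the deadlock remains.
One survivor order: J2, J8, J4. Check, step by step (post-abort pool first):
  pool = (2, 4, 1)
  run J2 (needs (0, 1, 1), free (2, 4, 1)); after release of (2, 2, 0) the pool is (4, 6, 1)
  run J8 (needs (2, 5, 1), free (4, 6, 1)); after release of (0, 1, 1) the pool is (4, 7, 2)
  run J4 (needs (0, 7, 2), free (4, 7, 2)); after release of (1, 1, 1) the pool is (5, 8, 3)


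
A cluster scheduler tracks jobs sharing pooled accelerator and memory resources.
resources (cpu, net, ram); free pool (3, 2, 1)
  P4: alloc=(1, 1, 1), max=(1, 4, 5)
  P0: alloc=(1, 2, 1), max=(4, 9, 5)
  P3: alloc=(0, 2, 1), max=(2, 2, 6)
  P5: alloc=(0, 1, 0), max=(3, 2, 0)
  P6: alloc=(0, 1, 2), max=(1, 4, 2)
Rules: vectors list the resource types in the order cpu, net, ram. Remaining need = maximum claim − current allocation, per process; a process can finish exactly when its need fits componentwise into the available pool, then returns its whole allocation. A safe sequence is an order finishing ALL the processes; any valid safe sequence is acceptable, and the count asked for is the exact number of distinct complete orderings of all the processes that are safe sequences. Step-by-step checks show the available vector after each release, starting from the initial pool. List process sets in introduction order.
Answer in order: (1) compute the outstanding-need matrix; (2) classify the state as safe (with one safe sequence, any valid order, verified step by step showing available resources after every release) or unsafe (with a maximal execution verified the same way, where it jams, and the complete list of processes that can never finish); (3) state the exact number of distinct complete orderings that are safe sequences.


(1) Need matrix, components ordered cpu, net, ram:
  P4: (0, 3, 4)
  P0: (3, 7, 4)
  P3: (2, 0, 5)
  P5: (3, 1, 0)
  P6: (1, 3, 0)
(2) UNSAFE.
Key observation: ram is the bottleneck — with P5, P6 done the pool holds (3, 4, 3), short of every remaining need.
Going as far as possible: P5, P6; after that, nothing fits. Walking it through:
  pool = (3, 2, 1)
  run P5 (needs (3, 1, 0), free (3, 2, 1)); after release of (0, 1, 0) the pool is (3, 3, 1)
  run P6 (needs (1, 3, 0), free (3, 3, 1)); after release of (0, 1, 2) the pool is (3, 4, 3)
  P4 cannot run: need (0, 3, 4) vs free (3, 4, 3) (insufficient ram)
  P0 cannot run: need (3, 7, 4) vs free (3, 4, 3) (insufficient net and ram)
  P3 cannot run: need (2, 0, 5) vs free (3, 4, 3) (insufficient ram)
Permanently blocked: P4, P0 and P3.
(3) Precisely 0 of the possible complete orderings are safe sequences.


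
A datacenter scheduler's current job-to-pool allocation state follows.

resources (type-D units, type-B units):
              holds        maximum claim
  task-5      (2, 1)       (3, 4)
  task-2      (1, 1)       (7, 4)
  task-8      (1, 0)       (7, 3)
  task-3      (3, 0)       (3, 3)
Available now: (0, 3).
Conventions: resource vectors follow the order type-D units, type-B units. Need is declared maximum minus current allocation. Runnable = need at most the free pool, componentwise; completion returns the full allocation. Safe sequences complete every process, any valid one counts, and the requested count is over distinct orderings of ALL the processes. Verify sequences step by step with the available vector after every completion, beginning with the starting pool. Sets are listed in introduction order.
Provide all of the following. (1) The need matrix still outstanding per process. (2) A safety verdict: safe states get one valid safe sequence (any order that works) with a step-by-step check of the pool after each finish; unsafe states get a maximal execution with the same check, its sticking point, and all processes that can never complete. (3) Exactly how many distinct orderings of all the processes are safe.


(1) Remaining need (order type-D units, type-B units):
  task-5: (1, 3)
  task-2: (6, 3)
  task-8: (6, 3)
  task-3: (0, 3)
(2) UNSAFE — no complete ordering exists.
Key observation: the pool after task-3, task-5 is (5, 4); every surviving request exceeds it in type-D units, so progress ends there.
Going as far as possible: task-3, task-5; after that, nothing fits. Check, step by step:
  pool = (0, 3)
  run task-3 (needs (0, 3), free (0, 3)); after release of (3, 0) the pool is (3, 3)
  run task-5 (needs (1, 3), free (3, 3)); after release of (2, 1) the pool is (5, 4)
  blocked: task-2 wants (6, 3), pool (5, 4) — not enough type-D units
  blocked: task-8 wants (6, 3), pool (5, 4) — not enough type-D units
Processes that can never finish: task-2 and task-8.
(3) Exactly 0 of the possible complete orderings are safe sequences.


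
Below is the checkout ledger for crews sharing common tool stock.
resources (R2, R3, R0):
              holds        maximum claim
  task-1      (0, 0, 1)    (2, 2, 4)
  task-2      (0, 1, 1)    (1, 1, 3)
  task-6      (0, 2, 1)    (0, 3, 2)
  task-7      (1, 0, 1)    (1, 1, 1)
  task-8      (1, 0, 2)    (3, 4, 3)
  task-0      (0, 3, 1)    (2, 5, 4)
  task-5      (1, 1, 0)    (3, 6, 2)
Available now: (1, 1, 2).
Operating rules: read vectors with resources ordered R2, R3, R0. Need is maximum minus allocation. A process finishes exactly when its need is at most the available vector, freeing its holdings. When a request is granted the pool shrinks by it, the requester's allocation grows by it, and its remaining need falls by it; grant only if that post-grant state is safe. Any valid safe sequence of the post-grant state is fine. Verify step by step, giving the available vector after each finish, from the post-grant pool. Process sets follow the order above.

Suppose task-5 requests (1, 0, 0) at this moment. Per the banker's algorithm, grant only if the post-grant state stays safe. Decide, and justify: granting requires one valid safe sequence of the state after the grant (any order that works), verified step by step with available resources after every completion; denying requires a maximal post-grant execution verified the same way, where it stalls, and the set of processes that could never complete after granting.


DENY: after the grant no complete ordering would exist.
Key observation: after task-6, task-7, task-2 the pool peaks at (1, 4, 5), and each blocked process is short somewhere: task-1 on R2; task-8 on R2; task-0 on R2; task-5 on R3.
On the post-grant state, task-6, task-7, task-2 is a maximal run — nothing extends it. Check, step by step:
  pool = (0, 1, 2)
  task-6: need (0, 1, 1) fits (0, 1, 2); releases (0, 2, 1), pool now (0, 3, 3)
  task-7: need (0, 1, 0) fits (0, 3, 3); releases (1, 0, 1), pool now (1, 3, 4)
  task-2: need (1, 0, 2) fits (1, 3, 4); releases (0, 1, 1), pool now (1, 4, 5)
  task-1 still needs (2, 2, 3) but only (1, 4, 5) is free — short on R2
  task-8 still needs (2, 4, 1) but only (1, 4, 5) is free — short on R2
  task-0 still needs (2, 2, 3) but only (1, 4, 5) is free — short on R2
  task-5 still needs (1, 5, 2) but only (1, 4, 5) is free — short on R3
Processes that could never finish after the grant: task-1, task-8, task-0 and task-5.


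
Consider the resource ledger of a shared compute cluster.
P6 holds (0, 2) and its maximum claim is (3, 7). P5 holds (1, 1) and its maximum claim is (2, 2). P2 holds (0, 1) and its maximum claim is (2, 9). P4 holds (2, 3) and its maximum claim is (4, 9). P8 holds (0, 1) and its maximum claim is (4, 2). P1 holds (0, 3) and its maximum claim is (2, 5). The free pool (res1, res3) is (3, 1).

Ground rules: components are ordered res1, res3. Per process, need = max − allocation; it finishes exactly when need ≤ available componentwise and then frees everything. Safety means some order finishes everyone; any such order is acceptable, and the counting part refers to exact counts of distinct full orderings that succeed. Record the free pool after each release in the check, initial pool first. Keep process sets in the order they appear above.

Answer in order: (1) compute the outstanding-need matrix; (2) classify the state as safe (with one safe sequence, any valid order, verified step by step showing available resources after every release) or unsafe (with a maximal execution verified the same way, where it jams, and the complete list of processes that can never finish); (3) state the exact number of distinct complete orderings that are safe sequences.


(1) Outstanding need per process (order res1, res3):
  P6: (3, 5)
  P5: (1, 1)
  P2: (2, 8)
  P4: (2, 6)
  P8: (4, 1)
  P1: (2, 2)
(2) SAFE. One safe sequence: P5, P1, P6, P8, P2, P4.
Key observation: P5 marks the first exact bind of the order: its need (1, 1) fits the free (3, 1) with zero slack on a requested resource.
Step-by-step check:
  pool = (3, 1)
  run P5 (needs (1, 1), free (3, 1)); after release of (1, 1) the pool is (4, 2)
  run P1 (needs (2, 2), free (4, 2)); after release of (0, 3) the pool is (4, 5)
  run P6 (needs (3, 5), free (4, 5)); after release of (0, 2) the pool is (4, 7)
  run P8 (needs (4, 1), free (4, 7)); after release of (0, 1) the pool is (4, 8)
  run P2 (needs (2, 8), free (4, 8)); after release of (0, 1) the pool is (4, 9)
  run P4 (needs (2, 6), free (4, 9)); after release of (2, 3) the pool is (6, 12)
(3) Exactly 12 of the possible complete orderings are safe sequences.


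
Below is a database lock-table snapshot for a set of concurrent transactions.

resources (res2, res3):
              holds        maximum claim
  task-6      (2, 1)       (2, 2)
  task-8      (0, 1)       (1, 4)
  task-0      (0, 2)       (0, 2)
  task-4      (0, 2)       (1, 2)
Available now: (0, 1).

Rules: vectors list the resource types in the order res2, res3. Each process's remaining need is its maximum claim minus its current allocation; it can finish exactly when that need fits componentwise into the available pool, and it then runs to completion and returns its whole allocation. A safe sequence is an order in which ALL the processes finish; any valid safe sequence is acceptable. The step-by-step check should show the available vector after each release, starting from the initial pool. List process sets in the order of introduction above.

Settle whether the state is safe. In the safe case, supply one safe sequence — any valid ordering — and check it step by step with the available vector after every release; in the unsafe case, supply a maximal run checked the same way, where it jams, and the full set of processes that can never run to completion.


The state is SAFE; one workable sequence: task-0, task-6, task-4, task-8.
Key observation: no step in this order meets a requested resource exactly; the smallest headroom is 1, first reached at task-4 (need (1, 0), pool (2, 4)).
Verifying each step:
  pool = (0, 1)
  task-0: need (0, 0) fits (0, 1); releases (0, 2), pool now (0, 3)
  task-6: need (0, 1) fits (0, 3); releases (2, 1), pool now (2, 4)
  task-4: need (1, 0) fits (2, 4); releases (0, 2), pool now (2, 6)
  task-8: need (1, 3) fits (2, 6); releases (0, 1), pool now (2, 7)


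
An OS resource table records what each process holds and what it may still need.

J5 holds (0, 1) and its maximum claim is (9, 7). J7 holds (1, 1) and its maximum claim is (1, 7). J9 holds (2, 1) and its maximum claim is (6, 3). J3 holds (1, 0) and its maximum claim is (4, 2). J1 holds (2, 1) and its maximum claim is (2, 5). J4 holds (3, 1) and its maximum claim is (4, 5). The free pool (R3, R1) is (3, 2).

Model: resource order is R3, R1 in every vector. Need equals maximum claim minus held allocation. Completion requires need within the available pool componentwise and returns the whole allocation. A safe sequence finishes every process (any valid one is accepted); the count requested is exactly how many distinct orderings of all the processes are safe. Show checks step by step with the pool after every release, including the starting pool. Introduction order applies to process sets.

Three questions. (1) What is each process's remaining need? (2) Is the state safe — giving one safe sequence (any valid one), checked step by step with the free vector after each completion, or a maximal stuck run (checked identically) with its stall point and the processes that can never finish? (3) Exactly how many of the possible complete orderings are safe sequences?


(1) Outstanding need per process (order R3, R1):
  J5: (9, 6)
  J7: (0, 6)
  J9: (4, 2)
  J3: (3, 2)
  J1: (0, 4)
  J4: (1, 4)
(2) The state is UNSAFE.
Key observation: R1 is the bottleneck — with J3, J9 done the pool holds (6, 3), short of every remaining need.
Going as far as possible: J3, J9; after that, nothing fits. Check, step by step:
  pool = (3, 2)
  J3: need (3, 2) fits (3, 2); releases (1, 0), pool now (4, 2)
  J9: need (4, 2) fits (4, 2); releases (2, 1), pool now (6, 3)
  J5 cannot run: need (9, 6) vs free (6, 3) (insufficient R3 and R1)
  J7 cannot run: need (0, 6) vs free (6, 3) (insufficient R1)
  J1 cannot run: need (0, 4) vs free (6, 3) (insufficient R1)
  J4 cannot run: need (1, 4) vs free (6, 3) (insufficient R1)
Permanently blocked: J5, J7, J1 and J4.
(3) Precisely 0 of the possible complete orderings are safe sequences.


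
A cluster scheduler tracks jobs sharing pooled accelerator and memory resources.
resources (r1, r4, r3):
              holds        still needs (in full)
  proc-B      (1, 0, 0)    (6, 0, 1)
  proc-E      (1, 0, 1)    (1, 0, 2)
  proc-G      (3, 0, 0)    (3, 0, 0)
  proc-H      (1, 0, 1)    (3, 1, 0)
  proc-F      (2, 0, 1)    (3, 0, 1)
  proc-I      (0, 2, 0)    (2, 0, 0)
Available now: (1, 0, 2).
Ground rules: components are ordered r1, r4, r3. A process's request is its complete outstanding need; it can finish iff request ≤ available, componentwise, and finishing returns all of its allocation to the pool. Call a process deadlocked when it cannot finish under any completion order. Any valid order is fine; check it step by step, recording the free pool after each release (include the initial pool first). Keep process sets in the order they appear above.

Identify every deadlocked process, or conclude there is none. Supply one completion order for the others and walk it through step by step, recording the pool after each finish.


The deadlocked set is proc-B, proc-G, proc-H and proc-F.
Key observation: after proc-E, proc-I complete, (2, 2, 3) is the best the pool ever gets, yet each leftover process wants more r1.
The rest can finish in the order proc-E, proc-I. Step-by-step check:
  pool = (1, 0, 2)
  proc-E: need (1, 0, 2) fits (1, 0, 2); releases (1, 0, 1), pool now (2, 0, 3)
  proc-I: need (2, 0, 0) fits (2, 0, 3); releases (0, 2, 0), pool now (2, 2, 3)
The stuck group stays short no matter what:
  blocked: proc-B wants (6, 0, 1), pool (2, 2, 3) — not enough r1
  blocked: proc-G wants (3, 0, 0), pool (2, 2, 3) — not enough r1
  blocked: proc-H wants (3, 1, 0), pool (2, 2, 3) — not enough r1
  blocked: proc-F wants (3, 0, 1), pool (2, 2, 3) — not enough r1


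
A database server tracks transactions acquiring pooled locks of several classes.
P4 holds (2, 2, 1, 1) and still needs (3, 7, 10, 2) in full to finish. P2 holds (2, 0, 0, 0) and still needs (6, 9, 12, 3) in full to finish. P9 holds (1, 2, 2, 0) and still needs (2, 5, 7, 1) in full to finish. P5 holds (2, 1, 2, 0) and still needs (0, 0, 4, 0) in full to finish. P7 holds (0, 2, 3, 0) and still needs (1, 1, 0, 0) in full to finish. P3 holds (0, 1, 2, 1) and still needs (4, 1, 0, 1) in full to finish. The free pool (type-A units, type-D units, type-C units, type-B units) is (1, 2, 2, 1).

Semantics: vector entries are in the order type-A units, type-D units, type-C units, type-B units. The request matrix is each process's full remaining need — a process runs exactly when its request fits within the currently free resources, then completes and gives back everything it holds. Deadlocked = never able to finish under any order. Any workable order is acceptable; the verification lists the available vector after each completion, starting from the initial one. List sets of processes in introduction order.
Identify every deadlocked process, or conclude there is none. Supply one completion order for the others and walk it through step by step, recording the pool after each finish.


The deadlocked set is empty.
Key observation: P7 fits the free pool immediately, and its release cascades until everyone finishes.
One completion order for the rest: P7, P5, P9, P3, P4, P2. Check, step by step:
  pool = (1, 2, 2, 1)
  run P7 (needs (1, 1, 0, 0), free (1, 2, 2, 1)); after release of (0, 2, 3, 0) the pool is (1, 4, 5, 1)
  run P5 (needs (0, 0, 4, 0), free (1, 4, 5, 1)); after release of (2, 1, 2, 0) the pool is (3, 5, 7, 1)
  run P9 (needs (2, 5, 7, 1), free (3, 5, 7, 1)); after release of (1, 2, 2, 0) the pool is (4, 7, 9, 1)
  run P3 (needs (4, 1, 0, 1), free (4, 7, 9, 1)); after release of (0, 1, 2, 1) the pool is (4, 8, 11, 2)
  run P4 (needs (3, 7, 10, 2), free (4, 8, 11, 2)); after release of (2, 2, 1, 1) the pool is (6, 10, 12, 3)
  run P2 (needs (6, 9, 12, 3), free (6, 10, 12, 3)); after release of (2, 0, 0, 0) the pool is (8, 10, 12, 3)


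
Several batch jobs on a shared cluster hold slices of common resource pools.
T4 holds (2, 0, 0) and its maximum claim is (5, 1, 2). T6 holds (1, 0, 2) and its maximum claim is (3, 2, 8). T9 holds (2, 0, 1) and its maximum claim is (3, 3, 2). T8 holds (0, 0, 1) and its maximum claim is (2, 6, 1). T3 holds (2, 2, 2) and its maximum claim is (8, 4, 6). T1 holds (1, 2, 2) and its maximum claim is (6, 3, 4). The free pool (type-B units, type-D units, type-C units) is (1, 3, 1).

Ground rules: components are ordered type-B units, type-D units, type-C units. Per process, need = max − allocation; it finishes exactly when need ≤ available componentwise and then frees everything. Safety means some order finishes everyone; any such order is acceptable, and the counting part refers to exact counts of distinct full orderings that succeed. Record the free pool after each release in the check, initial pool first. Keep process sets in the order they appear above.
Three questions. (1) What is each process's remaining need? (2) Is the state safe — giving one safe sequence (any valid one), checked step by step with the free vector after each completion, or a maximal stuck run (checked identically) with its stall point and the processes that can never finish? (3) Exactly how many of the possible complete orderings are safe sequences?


(1) Need matrix, components ordered type-B units, type-D units, type-C units:
  T4: (3, 1, 2)
  T6: (2, 2, 6)
  T9: (1, 3, 1)
  T8: (2, 6, 0)
  T3: (6, 2, 4)
  T1: (5, 1, 2)
(2) SAFE, for example via the order T9, T4, T1, T3, T6, T8.
Key observation: the order's first zero-slack moment is T9 ((1, 3, 1) needed, (1, 3, 1) free — a requested resource with nothing to spare).
Step-by-step check:
  pool = (1, 3, 1)
  T9 needs (1, 3, 1) <= (1, 3, 1) -> finishes; pool += (2, 0, 1) = (3, 3, 2)
  T4 needs (3, 1, 2) <= (3, 3, 2) -> finishes; pool += (2, 0, 0) = (5, 3, 2)
  T1 needs (5, 1, 2) <= (5, 3, 2) -> finishes; pool += (1, 2, 2) = (6, 5, 4)
  T3 needs (6, 2, 4) <= (6, 5, 4) -> finishes; pool += (2, 2, 2) = (8, 7, 6)
  T6 needs (2, 2, 6) <= (8, 7, 6) -> finishes; pool += (1, 0, 2) = (9, 7, 8)
  T8 needs (2, 6, 0) <= (9, 7, 8) -> finishes; pool += (0, 0, 1) = (9, 7, 9)
(3) Exactly 2 of the possible complete orderings are safe sequences.


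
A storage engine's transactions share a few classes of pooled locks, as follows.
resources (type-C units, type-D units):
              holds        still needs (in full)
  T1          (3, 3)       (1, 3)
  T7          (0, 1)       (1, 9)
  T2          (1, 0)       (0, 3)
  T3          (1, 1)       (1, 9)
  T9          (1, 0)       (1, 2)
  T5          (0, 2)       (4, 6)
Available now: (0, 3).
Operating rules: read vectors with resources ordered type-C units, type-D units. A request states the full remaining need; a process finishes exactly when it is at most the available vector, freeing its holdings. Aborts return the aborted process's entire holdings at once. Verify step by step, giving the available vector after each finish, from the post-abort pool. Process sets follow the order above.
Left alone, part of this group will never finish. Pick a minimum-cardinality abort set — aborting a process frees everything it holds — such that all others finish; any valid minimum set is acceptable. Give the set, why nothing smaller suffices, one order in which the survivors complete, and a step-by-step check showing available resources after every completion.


Minimum abort set: T3.
Key observation: before aborting T3, T7 was permanently blocked — no order could ever run it; afterwards it completes at step 4.
No smaller set exists: with zero aborts the deadlock remains.
The survivors complete as T2, T1, T5, T7, T9. Walking it through (starting from the post-abort pool):
  pool = (1, 4)
  T2 needs (0, 3) <= (1, 4) -> finishes; pool += (1, 0) = (2, 4)
  T1 needs (1, 3) <= (2, 4) -> finishes; pool += (3, 3) = (5, 7)
  T5 needs (4, 6) <= (5, 7) -> finishes; pool += (0, 2) = (5, 9)
  T7 needs (1, 9) <= (5, 9) -> finishes; pool += (0, 1) = (5, 10)
  T9 needs (1, 2) <= (5, 10) -> finishes; pool += (1, 0) = (6, 10)


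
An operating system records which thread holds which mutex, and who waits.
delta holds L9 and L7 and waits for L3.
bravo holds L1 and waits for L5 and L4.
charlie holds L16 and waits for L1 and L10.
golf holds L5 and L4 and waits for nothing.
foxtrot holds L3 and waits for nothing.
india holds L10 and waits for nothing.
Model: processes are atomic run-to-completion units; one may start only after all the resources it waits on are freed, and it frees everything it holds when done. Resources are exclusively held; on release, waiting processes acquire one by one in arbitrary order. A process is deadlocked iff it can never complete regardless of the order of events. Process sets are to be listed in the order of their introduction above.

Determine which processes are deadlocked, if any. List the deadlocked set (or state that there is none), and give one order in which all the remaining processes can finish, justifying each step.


Nothing here is deadlocked.
Key observation: there is no circular wait here — follow any chain and it reaches a process that is free to run now.
The rest can finish in the order india, golf, foxtrot, delta, bravo, charlie.
Step-by-step check:
  run india (it waits on nothing); releases L10
  run golf (it waits on nothing); releases L5 and L4
  run foxtrot (it waits on nothing); releases L3
  delta waits on L3 — all released -> runs and releases L9 and L7
  bravo waits on L5 and L4 — all released -> runs and releases L1
  charlie waits on L1 and L10 — all released -> runs and releases L16


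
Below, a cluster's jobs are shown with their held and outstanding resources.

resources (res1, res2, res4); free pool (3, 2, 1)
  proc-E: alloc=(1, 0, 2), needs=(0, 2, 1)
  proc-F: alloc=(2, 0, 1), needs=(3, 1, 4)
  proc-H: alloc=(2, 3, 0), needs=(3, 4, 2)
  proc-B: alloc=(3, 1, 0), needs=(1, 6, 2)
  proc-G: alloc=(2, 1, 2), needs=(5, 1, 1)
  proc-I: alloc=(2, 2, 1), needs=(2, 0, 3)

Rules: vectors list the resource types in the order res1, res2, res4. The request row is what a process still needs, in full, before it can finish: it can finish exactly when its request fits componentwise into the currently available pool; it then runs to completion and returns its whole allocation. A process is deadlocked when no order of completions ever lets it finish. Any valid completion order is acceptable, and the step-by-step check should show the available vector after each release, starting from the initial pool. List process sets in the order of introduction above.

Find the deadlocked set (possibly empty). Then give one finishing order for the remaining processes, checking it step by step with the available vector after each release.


The deadlocked set is empty.
Key observation: the pool covers proc-E at once, and every later process fits after earlier releases.
A valid finishing order for the others: proc-E, proc-I, proc-F, proc-H, proc-B, proc-G. Verifying each step:
  pool = (3, 2, 1)
  proc-E: need (0, 2, 1) fits (3, 2, 1); releases (1, 0, 2), pool now (4, 2, 3)
  proc-I: need (2, 0, 3) fits (4, 2, 3); releases (2, 2, 1), pool now (6, 4, 4)
  proc-F: need (3, 1, 4) fits (6, 4, 4); releases (2, 0, 1), pool now (8, 4, 5)
  proc-H: need (3, 4, 2) fits (8, 4, 5); releases (2, 3, 0), pool now (10, 7, 5)
  proc-B: need (1, 6, 2) fits (10, 7, 5); releases (3, 1, 0), pool now (13, 8, 5)
  proc-G: need (5, 1, 1) fits (13, 8, 5); releases (2, 1, 2), pool now (15, 9, 7)


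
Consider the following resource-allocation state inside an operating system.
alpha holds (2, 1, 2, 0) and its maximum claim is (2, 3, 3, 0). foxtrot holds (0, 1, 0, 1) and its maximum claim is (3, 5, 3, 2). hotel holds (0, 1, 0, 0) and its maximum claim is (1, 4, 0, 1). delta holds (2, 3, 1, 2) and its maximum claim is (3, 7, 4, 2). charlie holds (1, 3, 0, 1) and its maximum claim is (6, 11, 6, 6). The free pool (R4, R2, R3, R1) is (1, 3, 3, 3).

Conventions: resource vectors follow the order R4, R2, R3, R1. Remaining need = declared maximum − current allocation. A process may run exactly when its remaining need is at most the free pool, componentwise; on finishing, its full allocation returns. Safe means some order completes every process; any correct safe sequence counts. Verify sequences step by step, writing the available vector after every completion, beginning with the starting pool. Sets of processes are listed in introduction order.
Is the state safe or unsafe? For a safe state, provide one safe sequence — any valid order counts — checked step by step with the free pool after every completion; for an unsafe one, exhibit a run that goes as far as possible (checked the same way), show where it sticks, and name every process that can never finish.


The state is SAFE; one workable sequence: alpha, delta, hotel, charlie, foxtrot.
Key observation: at delta the run first touches a limit — (1, 4, 3, 0) against (3, 4, 5, 3), exact on a resource it actually requests.
Walking it through:
  pool = (1, 3, 3, 3)
  alpha needs (0, 2, 1, 0) <= (1, 3, 3, 3) -> finishes; pool += (2, 1, 2, 0) = (3, 4, 5, 3)
  delta needs (1, 4, 3, 0) <= (3, 4, 5, 3) -> finishes; pool += (2, 3, 1, 2) = (5, 7, 6, 5)
  hotel needs (1, 3, 0, 1) <= (5, 7, 6, 5) -> finishes; pool += (0, 1, 0, 0) = (5, 8, 6, 5)
  charlie needs (5, 8, 6, 5) <= (5, 8, 6, 5) -> finishes; pool += (1, 3, 0, 1) = (6, 11, 6, 6)
  foxtrot needs (3, 4, 3, 1) <= (6, 11, 6, 6) -> finishes; pool += (0, 1, 0, 1) = (6, 12, 6, 7)


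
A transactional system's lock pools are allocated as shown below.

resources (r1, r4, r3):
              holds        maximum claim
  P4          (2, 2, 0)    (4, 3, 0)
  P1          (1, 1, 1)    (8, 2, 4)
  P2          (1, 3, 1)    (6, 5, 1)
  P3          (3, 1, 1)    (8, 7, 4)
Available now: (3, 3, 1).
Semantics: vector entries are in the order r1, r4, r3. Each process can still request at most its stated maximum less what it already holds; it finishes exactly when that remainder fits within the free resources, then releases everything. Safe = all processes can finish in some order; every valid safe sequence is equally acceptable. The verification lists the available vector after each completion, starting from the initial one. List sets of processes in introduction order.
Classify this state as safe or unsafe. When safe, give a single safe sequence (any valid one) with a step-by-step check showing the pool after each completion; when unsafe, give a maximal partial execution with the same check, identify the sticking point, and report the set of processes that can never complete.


UNSAFE.
Key observation: the pool after P4, P2 is (6, 8, 2); every surviving request exceeds it in r3, so progress ends there.
The run P4, P2 cannot be extended any further. Verifying each step:
  pool = (3, 3, 1)
  P4 needs (2, 1, 0) <= (3, 3, 1) -> finishes; pool += (2, 2, 0) = (5, 5, 1)
  P2 needs (5, 2, 0) <= (5, 5, 1) -> finishes; pool += (1, 3, 1) = (6, 8, 2)
  P1 cannot run: need (7, 1, 3) vs free (6, 8, 2) (insufficient r1 and r3)
  P3 cannot run: need (5, 6, 3) vs free (6, 8, 2) (insufficient r3)
Permanently blocked: P1 and P3.


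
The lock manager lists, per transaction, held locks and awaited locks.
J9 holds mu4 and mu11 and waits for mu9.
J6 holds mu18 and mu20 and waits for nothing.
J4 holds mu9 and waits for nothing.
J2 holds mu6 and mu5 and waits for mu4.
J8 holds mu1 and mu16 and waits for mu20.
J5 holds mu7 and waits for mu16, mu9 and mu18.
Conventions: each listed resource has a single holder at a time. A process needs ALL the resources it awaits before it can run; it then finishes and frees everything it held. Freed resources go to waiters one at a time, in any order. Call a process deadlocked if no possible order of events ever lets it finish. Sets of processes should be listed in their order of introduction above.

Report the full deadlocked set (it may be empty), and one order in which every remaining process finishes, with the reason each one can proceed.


Nothing here is deadlocked.
Key observation: there is no circular wait here — follow any chain and it reaches a process that is free to run now.
The rest can finish in the order J6, J4, J8, J9, J2, J5.
Step-by-step check:
  J6: no waits; runs immediately, freeing mu18 and mu20
  J4: no waits; runs immediately, freeing mu9
  run J8 (all its waits — mu20 — are resolved); releases mu1 and mu16
  run J9 (all its waits — mu9 — are resolved); releases mu4 and mu11
  run J2 (all its waits — mu4 — are resolved); releases mu6 and mu5
  run J5 (all its waits — mu16, mu9 and mu18 — are resolved); releases mu7


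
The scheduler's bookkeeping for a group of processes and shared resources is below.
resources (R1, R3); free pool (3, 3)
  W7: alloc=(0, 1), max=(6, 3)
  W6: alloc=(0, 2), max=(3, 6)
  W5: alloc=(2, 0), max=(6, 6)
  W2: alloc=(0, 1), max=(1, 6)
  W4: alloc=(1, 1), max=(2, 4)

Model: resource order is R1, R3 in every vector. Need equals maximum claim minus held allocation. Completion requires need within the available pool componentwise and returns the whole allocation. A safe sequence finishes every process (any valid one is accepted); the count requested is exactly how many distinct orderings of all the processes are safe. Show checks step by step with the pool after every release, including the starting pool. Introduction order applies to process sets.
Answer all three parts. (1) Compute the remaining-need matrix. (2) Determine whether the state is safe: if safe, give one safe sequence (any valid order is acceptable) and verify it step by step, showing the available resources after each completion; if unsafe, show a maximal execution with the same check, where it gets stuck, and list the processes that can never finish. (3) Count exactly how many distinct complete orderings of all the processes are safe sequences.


(1) Need matrix, components ordered R1, R3:
  W7: (6, 2)
  W6: (3, 4)
  W5: (4, 6)
  W2: (1, 5)
  W4: (1, 3)
(2) SAFE, for example via the order W4, W6, W5, W7, W2.
Key observation: W4 is the earliest step where a requested resource binds exactly: need (1, 3), pool (3, 3) at its turn.
Walking it through:
  pool = (3, 3)
  W4: need (1, 3) fits (3, 3); releases (1, 1), pool now (4, 4)
  W6: need (3, 4) fits (4, 4); releases (0, 2), pool now (4, 6)
  W5: need (4, 6) fits (4, 6); releases (2, 0), pool now (6, 6)
  W7: need (6, 2) fits (6, 6); releases (0, 1), pool now (6, 7)
  W2: need (1, 5) fits (6, 7); releases (0, 1), pool now (6, 8)
(3) Precisely 3 of the possible complete orderings are safe sequences.


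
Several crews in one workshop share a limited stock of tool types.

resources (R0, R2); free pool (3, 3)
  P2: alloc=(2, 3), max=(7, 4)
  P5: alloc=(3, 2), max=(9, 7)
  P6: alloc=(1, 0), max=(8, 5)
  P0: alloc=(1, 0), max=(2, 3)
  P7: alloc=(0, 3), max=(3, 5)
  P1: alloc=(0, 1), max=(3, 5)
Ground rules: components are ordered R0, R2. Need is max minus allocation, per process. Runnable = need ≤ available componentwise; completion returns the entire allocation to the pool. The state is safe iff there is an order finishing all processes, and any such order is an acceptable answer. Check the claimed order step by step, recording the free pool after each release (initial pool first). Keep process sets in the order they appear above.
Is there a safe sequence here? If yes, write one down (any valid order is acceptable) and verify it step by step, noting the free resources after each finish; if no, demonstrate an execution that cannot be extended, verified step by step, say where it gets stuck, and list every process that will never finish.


The state is UNSAFE.
Key observation: the wall is R0: completing P7, P1, P0 brings the pool only to (4, 7), and all the rest need more.
The run P7, P1, P0 cannot be extended any further. Walking it through:
  pool = (3, 3)
  P7: need (3, 2) fits (3, 3); releases (0, 3), pool now (3, 6)
  P1: need (3, 4) fits (3, 6); releases (0, 1), pool now (3, 7)
  P0: need (1, 3) fits (3, 7); releases (1, 0), pool now (4, 7)
  P2 cannot run: need (5, 1) vs free (4, 7) (insufficient R0)
  P5 cannot run: need (6, 5) vs free (4, 7) (insufficient R0)
  P6 cannot run: need (7, 5) vs free (4, 7) (insufficient R0)
Permanently blocked: P2, P5 and P6.


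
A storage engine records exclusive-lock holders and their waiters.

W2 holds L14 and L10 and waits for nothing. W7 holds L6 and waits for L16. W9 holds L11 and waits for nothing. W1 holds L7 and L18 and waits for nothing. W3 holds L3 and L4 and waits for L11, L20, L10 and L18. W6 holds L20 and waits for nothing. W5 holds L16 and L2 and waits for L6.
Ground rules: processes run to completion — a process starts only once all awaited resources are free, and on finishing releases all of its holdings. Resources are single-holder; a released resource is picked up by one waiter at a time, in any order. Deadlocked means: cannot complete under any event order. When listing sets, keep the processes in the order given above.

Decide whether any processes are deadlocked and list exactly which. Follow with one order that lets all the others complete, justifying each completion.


The deadlocked set is W7 and W5.
Key observation: the wait chain closes on itself along W7 -> W5 -> W7; no other process is dragged down with it.
One completion order for the rest: W9, W6, W1, W2, W3.
Verifying each step:
  W9 waits on nothing -> runs at once and releases L11
  W6 waits on nothing -> runs at once and releases L20
  W1 waits on nothing -> runs at once and releases L7 and L18
  W2 waits on nothing -> runs at once and releases L14 and L10
  run W3 (all its waits — L11, L20, L10 and L18 — are resolved); releases L3 and L4


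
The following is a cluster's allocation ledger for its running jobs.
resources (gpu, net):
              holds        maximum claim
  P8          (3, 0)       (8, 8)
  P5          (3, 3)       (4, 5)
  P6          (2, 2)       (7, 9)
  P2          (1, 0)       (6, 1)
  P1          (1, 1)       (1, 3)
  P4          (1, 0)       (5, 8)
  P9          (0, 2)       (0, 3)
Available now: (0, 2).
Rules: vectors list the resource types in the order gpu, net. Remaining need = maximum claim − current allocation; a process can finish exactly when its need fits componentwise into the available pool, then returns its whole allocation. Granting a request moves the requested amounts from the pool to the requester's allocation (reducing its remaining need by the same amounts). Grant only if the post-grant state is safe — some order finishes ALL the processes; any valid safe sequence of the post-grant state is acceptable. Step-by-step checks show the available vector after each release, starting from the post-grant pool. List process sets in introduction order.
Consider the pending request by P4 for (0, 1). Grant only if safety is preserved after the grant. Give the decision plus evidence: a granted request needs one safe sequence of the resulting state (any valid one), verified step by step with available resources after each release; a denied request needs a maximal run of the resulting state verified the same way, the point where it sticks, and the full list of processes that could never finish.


GRANT. The post-grant state is safe; one safe sequence: P9, P1, P5, P4, P6, P8, P2.
Key observation: granting shrinks the pool to (0, 1), yet P9 still fits and the chain goes through.
Step-by-step check of the post-grant state:
  pool = (0, 1)
  run P9 (needs (0, 1), free (0, 1)); after release of (0, 2) the pool is (0, 3)
  run P1 (needs (0, 2), free (0, 3)); after release of (1, 1) the pool is (1, 4)
  run P5 (needs (1, 2), free (1, 4)); after release of (3, 3) the pool is (4, 7)
  run P4 (needs (4, 7), free (4, 7)); after release of (1, 1) the pool is (5, 8)
  run P6 (needs (5, 7), free (5, 8)); after release of (2, 2) the pool is (7, 10)
  run P8 (needs (5, 8), free (7, 10)); after release of (3, 0) the pool is (10, 10)
  run P2 (needs (5, 1), free (10, 10)); after release of (1, 0) the pool is (11, 10)
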